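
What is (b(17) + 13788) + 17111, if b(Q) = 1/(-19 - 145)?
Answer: 5067435/164 ≈ 30899.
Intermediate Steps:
b(Q) = -1/164 (b(Q) = 1/(-164) = -1/164)
(b(17) + 13788) + 17111 = (-1/164 + 13788) + 17111 = 2261231/164 + 17111 = 5067435/164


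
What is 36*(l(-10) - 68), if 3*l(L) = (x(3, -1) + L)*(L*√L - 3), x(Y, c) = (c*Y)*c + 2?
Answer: -2268 + 600*I*√10 ≈ -2268.0 + 1897.4*I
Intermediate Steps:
x(Y, c) = 2 + Y*c² (x(Y, c) = (Y*c)*c + 2 = Y*c² + 2 = 2 + Y*c²)
l(L) = (-3 + L^(3/2))*(5 + L)/3 (l(L) = (((2 + 3*(-1)²) + L)*(L*√L - 3))/3 = (((2 + 3*1) + L)*(L^(3/2) - 3))/3 = (((2 + 3) + L)*(-3 + L^(3/2)))/3 = ((5 + L)*(-3 + L^(3/2)))/3 = ((-3 + L^(3/2))*(5 + L))/3 = (-3 + L^(3/2))*(5 + L)/3)
36*(l(-10) - 68) = 36*((-5 - 1*(-10) + (-10)^(5/2)/3 + 5*(-10)^(3/2)/3) - 68) = 36*((-5 + 10 + (100*I*√10)/3 + 5*(-10*I*√10)/3) - 68) = 36*((-5 + 10 + 100*I*√10/3 - 50*I*√10/3) - 68) = 36*((5 + 50*I*√10/3) - 68) = 36*(-63 + 50*I*√10/3) = -2268 + 600*I*√10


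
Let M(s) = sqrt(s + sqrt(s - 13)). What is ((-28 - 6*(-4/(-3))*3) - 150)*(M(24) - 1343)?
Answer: 271286 - 202*sqrt(24 + sqrt(11)) ≈ 2.7023e+5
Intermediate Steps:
M(s) = sqrt(s + sqrt(-13 + s))
((-28 - 6*(-4/(-3))*3) - 150)*(M(24) - 1343) = ((-28 - 6*(-4/(-3))*3) - 150)*(sqrt(24 + sqrt(-13 + 24)) - 1343) = ((-28 - 6*(-4*(-1/3))*3) - 150)*(sqrt(24 + sqrt(11)) - 1343) = ((-28 - 8*3) - 150)*(-1343 + sqrt(24 + sqrt(11))) = ((-28 - 6*4) - 150)*(-1343 + sqrt(24 + sqrt(11))) = ((-28 - 24) - 150)*(-1343 + sqrt(24 + sqrt(11))) = (-52 - 150)*(-1343 + sqrt(24 + sqrt(11))) = -202*(-1343 + sqrt(24 + sqrt(11))) = 271286 - 202*sqrt(24 + sqrt(11))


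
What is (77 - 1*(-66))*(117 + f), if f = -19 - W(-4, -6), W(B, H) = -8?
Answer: 15158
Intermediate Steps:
f = -11 (f = -19 - 1*(-8) = -19 + 8 = -11)
(77 - 1*(-66))*(117 + f) = (77 - 1*(-66))*(117 - 11) = (77 + 66)*106 = 143*106 = 15158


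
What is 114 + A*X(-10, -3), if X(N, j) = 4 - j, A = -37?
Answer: -145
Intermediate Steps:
114 + A*X(-10, -3) = 114 - 37*(4 - 1*(-3)) = 114 - 37*(4 + 3) = 114 - 37*7 = 114 - 259 = -145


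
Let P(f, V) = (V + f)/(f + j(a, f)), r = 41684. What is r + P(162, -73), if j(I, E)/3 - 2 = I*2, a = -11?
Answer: 4251857/102 ≈ 41685.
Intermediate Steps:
j(I, E) = 6 + 6*I (j(I, E) = 6 + 3*(I*2) = 6 + 3*(2*I) = 6 + 6*I)
P(f, V) = (V + f)/(-60 + f) (P(f, V) = (V + f)/(f + (6 + 6*(-11))) = (V + f)/(f + (6 - 66)) = (V + f)/(f - 60) = (V + f)/(-60 + f))
r + P(162, -73) = 41684 + (-73 + 162)/(-60 + 162) = 41684 + 89/102 = 4251857/102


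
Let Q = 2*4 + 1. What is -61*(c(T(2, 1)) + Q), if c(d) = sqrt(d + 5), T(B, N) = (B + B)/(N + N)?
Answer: -549 - 61*sqrt(7) ≈ -710.39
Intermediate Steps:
Q = 9 (Q = 8 + 1 = 9)
T(B, N) = B/N (T(B, N) = (2*B)/((2*N)) = (2*B)*(1/(2*N)) = B/N)
c(d) = sqrt(5 + d)
-61*(c(T(2, 1)) + Q) = -61*(sqrt(5 + 2/1) + 9) = -61*(sqrt(5 + 2*1) + 9) = -61*(sqrt(5 + 2) + 9) = -61*(sqrt(7) + 9) = -61*(9 + sqrt(7)) = -549 - 61*sqrt(7)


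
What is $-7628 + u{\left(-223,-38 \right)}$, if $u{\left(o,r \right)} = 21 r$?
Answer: $-8426$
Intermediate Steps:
$-7628 + u{\left(-223,-38 \right)} = -7628 + 21 \left(-38\right) = -7628 - 798 = -8426$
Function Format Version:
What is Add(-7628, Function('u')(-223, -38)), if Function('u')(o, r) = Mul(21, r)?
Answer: -8426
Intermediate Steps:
Add(-7628, Function('u')(-223, -38)) = Add(-7628, Mul(21, -38)) = Add(-7628, -798) = -8426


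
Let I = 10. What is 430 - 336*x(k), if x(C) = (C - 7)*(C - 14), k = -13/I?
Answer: -1055966/25 ≈ -42239.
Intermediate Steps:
k = -13/10 ≈ -1.3000
x(C) = (-14 + C)*(-7 + C) (x(C) = (-7 + C)*(-14 + C) = (-14 + C)*(-7 + C))
430 - 336*x(k) = 430 - 336*(98 + (-13/10)² - 21*(-13/10)) = 430 - 336*(98 + 169/100 + 273/10) = 430 - 336*12699/100 = 430 - 1066716/25 = -1055966/25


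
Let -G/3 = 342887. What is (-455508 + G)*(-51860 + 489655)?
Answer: -649761767355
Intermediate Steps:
G = -1028661 (G = -3*342887 = -1028661)
(-455508 + G)*(-51860 + 489655) = (-455508 - 1028661)*(-51860 + 489655) = -1484169*437795 = -649761767355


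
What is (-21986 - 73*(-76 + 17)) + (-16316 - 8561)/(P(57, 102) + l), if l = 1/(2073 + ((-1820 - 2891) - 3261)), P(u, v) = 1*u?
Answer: -6091171741/336242 ≈ -18115.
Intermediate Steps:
P(u, v) = u
l = -1/5899 (l = 1/(2073 + (-4711 - 3261)) = 1/(2073 - 7972) = 1/(-5899) = -1/5899 ≈ -0.00016952)
(-21986 - 73*(-76 + 17)) + (-16316 - 8561)/(P(57, 102) + l) = (-21986 - 73*(-76 + 17)) + (-16316 - 8561)/(57 - 1/5899) = (-21986 - 73*(-59)) - 24877/336242/5899 = (-21986 + 4307) - 24877*5899/336242 = -17679 - 146749423/336242 = -6091171741/336242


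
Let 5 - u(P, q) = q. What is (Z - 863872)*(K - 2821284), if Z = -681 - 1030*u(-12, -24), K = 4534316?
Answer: -1532175220536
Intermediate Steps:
u(P, q) = 5 - q
Z = -30551 (Z = -681 - 1030*(5 - 1*(-24)) = -681 - 1030*(5 + 24) = -681 - 1030*29 = -681 - 29870 = -30551)
(Z - 863872)*(K - 2821284) = (-30551 - 863872)*(4534316 - 2821284) = -894423*1713032 = -1532175220536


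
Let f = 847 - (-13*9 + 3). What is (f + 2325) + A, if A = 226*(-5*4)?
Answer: -1234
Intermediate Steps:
A = -4520 (A = 226*(-1*20) = 226*(-20) = -4520)
f = 961 (f = 847 - (-117 + 3) = 847 - 1*(-114) = 847 + 114 = 961)
(f + 2325) + A = (961 + 2325) - 4520 = 3286 - 4520 = -1234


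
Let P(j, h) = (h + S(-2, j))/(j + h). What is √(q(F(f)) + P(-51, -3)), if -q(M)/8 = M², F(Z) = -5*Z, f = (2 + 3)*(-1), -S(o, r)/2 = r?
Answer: I*√180066/6 ≈ 70.724*I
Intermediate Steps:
S(o, r) = -2*r
f = -5 (f = 5*(-1) = -5)
P(j, h) = (h - 2*j)/(h + j) (P(j, h) = (h - 2*j)/(j + h) = (h - 2*j)/(h + j))
q(M) = -8*M²
√(q(F(f)) + P(-51, -3)) = √(-8*(-5*(-5))² + (-3 - 2*(-51))/(-3 - 51)) = √(-8*25² + (-3 + 102)/(-54)) = √(-8*625 - 1/54*99) = √(-5000 - 11/6) = √(-30011/6) = I*√180066/6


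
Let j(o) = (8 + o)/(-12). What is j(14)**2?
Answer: 121/36 ≈ 3.3611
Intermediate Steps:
j(o) = -2/3 - o/12 (j(o) = (8 + o)*(-1/12) = -2/3 - o/12)
j(14)**2 = (-2/3 - 1/12*14)**2 = (-2/3 - 7/6)**2 = (-11/6)**2 = 121/36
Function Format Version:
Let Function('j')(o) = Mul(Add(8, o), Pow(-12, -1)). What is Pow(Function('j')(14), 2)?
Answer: Rational(121, 36) ≈ 3.3611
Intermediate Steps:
Function('j')(o) = Add(Rational(-2, 3), Mul(Rational(-1, 12), o)) (Function('j')(o) = Mul(Add(8, o), Rational(-1, 12)) = Add(Rational(-2, 3), Mul(Rational(-1, 12), o)))
Pow(Function('j')(14), 2) = Pow(Add(Rational(-2, 3), Mul(Rational(-1, 12), 14)), 2) = Pow(Add(Rational(-2, 3), Rational(-7, 6)), 2) = Pow(Rational(-11, 6), 2) = Rational(121, 36)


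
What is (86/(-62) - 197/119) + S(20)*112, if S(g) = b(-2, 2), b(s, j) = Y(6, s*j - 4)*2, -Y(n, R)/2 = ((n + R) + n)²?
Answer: -26453976/3689 ≈ -7171.0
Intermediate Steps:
Y(n, R) = -2*(R + 2*n)² (Y(n, R) = -2*((n + R) + n)² = -2*((R + n) + n)² = -2*(R + 2*n)²)
b(s, j) = -4*(8 + j*s)² (b(s, j) = -2*((s*j - 4) + 2*6)²*2 = -2*((j*s - 4) + 12)²*2 = -2*((-4 + j*s) + 12)²*2 = -2*(8 + j*s)²*2 = -4*(8 + j*s)²)
S(g) = -64 (S(g) = -4*(8 + 2*(-2))² = -4*(8 - 4)² = -4*4² = -4*16 = -64)
(86/(-62) - 197/119) + S(20)*112 = (86/(-62) - 197/119) - 64*112 = (86*(-1/62) - 197*1/119) - 7168 = (-43/31 - 197/119) - 7168 = -11224/3689 - 7168 = -26453976/3689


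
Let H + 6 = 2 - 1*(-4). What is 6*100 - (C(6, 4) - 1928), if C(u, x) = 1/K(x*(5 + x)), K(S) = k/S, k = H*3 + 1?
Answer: 2492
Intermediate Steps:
H = 0 (H = -6 + (2 - 1*(-4)) = -6 + (2 + 4) = -6 + 6 = 0)
k = 1 (k = 0*3 + 1 = 0 + 1 = 1)
K(S) = 1/S
C(u, x) = x*(5 + x) (C(u, x) = 1/(1/(x*(5 + x))) = x*(5 + x))
6*100 - (C(6, 4) - 1928) = 6*100 - (4*(5 + 4) - 1928) = 600 - (4*9 - 1928) = 600 - (36 - 1928) = 600 - 1*(-1892) = 600 + 1892 = 2492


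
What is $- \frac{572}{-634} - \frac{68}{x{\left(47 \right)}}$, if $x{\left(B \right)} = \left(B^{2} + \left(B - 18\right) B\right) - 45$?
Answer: $\frac{987166}{1118059} \approx 0.88293$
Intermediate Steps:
$x{\left(B \right)} = -45 + B^{2} + B \left(-18 + B\right)$ ($x{\left(B \right)} = \left(B^{2} + \left(-18 + B\right) B\right) - 45 = \left(B^{2} + B \left(-18 + B\right)\right) - 45 = -45 + B^{2} + B \left(-18 + B\right)$)
$- \frac{572}{-634} - \frac{68}{x{\left(47 \right)}} = - \frac{572}{-634} - \frac{68}{-45 - 846 + 2 \cdot 47^{2}} = \left(-572\right) \left(- \frac{1}{634}\right) - \frac{68}{-45 - 846 + 2 \cdot 2209} = \frac{286}{317} - \frac{68}{-45 - 846 + 4418} = \frac{286}{317} - \frac{68}{3527} = \frac{987166}{1118059}$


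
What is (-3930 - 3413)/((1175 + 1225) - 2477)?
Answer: 1049/11 ≈ 95.364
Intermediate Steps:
(-3930 - 3413)/((1175 + 1225) - 2477) = -7343/(2400 - 2477) = -7343/(-77) = -7343*(-1/77) = 1049/11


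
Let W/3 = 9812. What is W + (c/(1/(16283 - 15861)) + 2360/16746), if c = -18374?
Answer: -64676333036/8373 ≈ -7.7244e+6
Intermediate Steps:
W = 29436 (W = 3*9812 = 29436)
W + (c/(1/(16283 - 15861)) + 2360/16746) = 29436 + (-18374/(1/(16283 - 15861)) + 2360/16746) = 29436 + (-18374/(1/422) + 2360*(1/16746)) = 29436 + (-18374/1/422 + 1180/8373) = 29436 + (-18374*422 + 1180/8373) = 29436 + (-7753828 + 1180/8373) = 29436 - 64922800664/8373 = -64676333036/8373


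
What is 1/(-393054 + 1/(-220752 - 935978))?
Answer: -1156730/454657353421 ≈ -2.5442e-6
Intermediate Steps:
1/(-393054 + 1/(-220752 - 935978)) = 1/(-393054 + 1/(-1156730)) = 1/(-393054 - 1/1156730) = 1/(-454657353421/1156730) = -1156730/454657353421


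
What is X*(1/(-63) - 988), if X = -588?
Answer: 1742860/3 ≈ 5.8095e+5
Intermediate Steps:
X*(1/(-63) - 988) = -588*(1/(-63) - 988) = -588*(-1/63 - 988) = -588*(-62245/63) = 1742860/3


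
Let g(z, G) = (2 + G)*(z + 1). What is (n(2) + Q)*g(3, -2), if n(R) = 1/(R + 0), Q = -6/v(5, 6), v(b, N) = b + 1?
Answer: 0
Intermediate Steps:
v(b, N) = 1 + b
g(z, G) = (1 + z)*(2 + G) (g(z, G) = (2 + G)*(1 + z) = (1 + z)*(2 + G))
Q = -1 (Q = -6/(1 + 5) = -6/6 = -6*⅙ = -1)
n(R) = 1/R
(n(2) + Q)*g(3, -2) = (1/2 - 1)*(2 - 2 + 2*3 - 2*3) = (½ - 1)*(2 - 2 + 6 - 6) = -½*0 = 0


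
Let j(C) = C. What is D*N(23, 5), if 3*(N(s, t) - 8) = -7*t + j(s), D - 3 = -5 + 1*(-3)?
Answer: -20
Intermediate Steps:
D = -5 (D = 3 + (-5 + 1*(-3)) = 3 + (-5 - 3) = 3 - 8 = -5)
N(s, t) = 8 - 7*t/3 + s/3 (N(s, t) = 8 + (-7*t + s)/3 = 8 + (s - 7*t)/3 = 8 + (-7*t/3 + s/3) = 8 - 7*t/3 + s/3)
D*N(23, 5) = -5*(8 - 7/3*5 + (⅓)*23) = -5*(8 - 35/3 + 23/3) = -5*4 = -20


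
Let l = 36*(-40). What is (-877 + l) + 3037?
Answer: 720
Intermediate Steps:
l = -1440
(-877 + l) + 3037 = (-877 - 1440) + 3037 = -2317 + 3037 = 720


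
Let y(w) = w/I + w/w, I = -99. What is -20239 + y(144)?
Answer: -222634/11 ≈ -20239.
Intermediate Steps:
y(w) = 1 - w/99 (y(w) = w/(-99) + w/w = w*(-1/99) + 1 = -w/99 + 1 = 1 - w/99)
-20239 + y(144) = -20239 + (1 - 1/99*144) = -20239 + (1 - 16/11) = -20239 - 5/11 = -222634/11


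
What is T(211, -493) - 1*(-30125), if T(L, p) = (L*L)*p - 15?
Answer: -21918743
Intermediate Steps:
T(L, p) = -15 + p*L² (T(L, p) = L²*p - 15 = p*L² - 15 = -15 + p*L²)
T(211, -493) - 1*(-30125) = (-15 - 493*211²) - 1*(-30125) = (-15 - 493*44521) + 30125 = (-15 - 21948853) + 30125 = -21948868 + 30125 = -21918743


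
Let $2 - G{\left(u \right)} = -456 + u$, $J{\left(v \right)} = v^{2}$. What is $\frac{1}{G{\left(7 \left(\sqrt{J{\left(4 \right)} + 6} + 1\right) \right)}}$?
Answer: $\frac{41}{18393} + \frac{7 \sqrt{22}}{202323} \approx 0.0023914$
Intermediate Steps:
$G{\left(u \right)} = 458 - u$ ($G{\left(u \right)} = 2 - \left(-456 + u\right) = 458 - u$)
$\frac{1}{G{\left(7 \left(\sqrt{J{\left(4 \right)} + 6} + 1\right) \right)}} = \frac{1}{458 - 7 \left(\sqrt{4^{2} + 6} + 1\right)} = \frac{1}{458 - 7 \left(\sqrt{16 + 6} + 1\right)} = \frac{1}{458 - 7 \left(\sqrt{22} + 1\right)} = \frac{1}{458 - 7 \left(1 + \sqrt{22}\right)} = \frac{1}{458 - \left(7 + 7 \sqrt{22}\right)} = \frac{1}{451 - 7 \sqrt{22}}$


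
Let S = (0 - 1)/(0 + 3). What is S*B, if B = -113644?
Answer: 113644/3 ≈ 37881.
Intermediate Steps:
S = -⅓ (S = -1/3 = -1*⅓ = -⅓ ≈ -0.33333)
S*B = -⅓*(-113644) = 113644/3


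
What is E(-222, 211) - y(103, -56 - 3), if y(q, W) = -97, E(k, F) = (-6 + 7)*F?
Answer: 308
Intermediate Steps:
E(k, F) = F (E(k, F) = 1*F = F)
E(-222, 211) - y(103, -56 - 3) = 211 - 1*(-97) = 211 + 97 = 308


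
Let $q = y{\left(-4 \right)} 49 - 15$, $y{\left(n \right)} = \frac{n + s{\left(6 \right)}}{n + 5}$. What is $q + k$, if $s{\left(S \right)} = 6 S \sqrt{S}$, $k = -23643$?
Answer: $-23854 + 1764 \sqrt{6} \approx -19533.0$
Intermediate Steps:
$s{\left(S \right)} = 6 S^{\frac{3}{2}}$
$y{\left(n \right)} = \frac{n + 36 \sqrt{6}}{5 + n}$ ($y{\left(n \right)} = \frac{n + 6 \cdot 6^{\frac{3}{2}}}{n + 5} = \frac{n + 6 \cdot 6 \sqrt{6}}{5 + n} = \frac{n + 36 \sqrt{6}}{5 + n}$)
$q = -211 + 1764 \sqrt{6}$ ($q = \frac{-4 + 36 \sqrt{6}}{5 - 4} \cdot 49 - 15 = \frac{-4 + 36 \sqrt{6}}{1} \cdot 49 - 15 = 1 \left(-4 + 36 \sqrt{6}\right) 49 - 15 = \left(-4 + 36 \sqrt{6}\right) 49 - 15 = \left(-196 + 1764 \sqrt{6}\right) - 15 = -211 + 1764 \sqrt{6} \approx 4109.9$)
$q + k = \left(-211 + 1764 \sqrt{6}\right) - 23643 = -23854 + 1764 \sqrt{6}$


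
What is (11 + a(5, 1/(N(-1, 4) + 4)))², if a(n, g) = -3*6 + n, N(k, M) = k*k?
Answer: 4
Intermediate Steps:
N(k, M) = k²
a(n, g) = -18 + n
(11 + a(5, 1/(N(-1, 4) + 4)))² = (11 + (-18 + 5))² = (11 - 13)² = (-2)² = 4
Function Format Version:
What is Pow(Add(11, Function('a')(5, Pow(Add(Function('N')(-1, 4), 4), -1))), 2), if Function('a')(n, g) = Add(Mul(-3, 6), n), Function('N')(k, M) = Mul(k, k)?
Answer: 4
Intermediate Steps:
Function('N')(k, M) = Pow(k, 2)
Function('a')(n, g) = Add(-18, n)
Pow(Add(11, Function('a')(5, Pow(Add(Function('N')(-1, 4), 4), -1))), 2) = Pow(Add(11, Add(-18, 5)), 2) = Pow(Add(11, -13), 2) = Pow(-2, 2) = 4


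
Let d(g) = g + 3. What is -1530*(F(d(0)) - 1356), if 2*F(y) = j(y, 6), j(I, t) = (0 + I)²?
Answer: 2067795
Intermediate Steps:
d(g) = 3 + g
j(I, t) = I²
F(y) = y²/2
-1530*(F(d(0)) - 1356) = -1530*((3 + 0)²/2 - 1356) = -1530*((½)*3² - 1356) = -1530*((½)*9 - 1356) = -1530*(9/2 - 1356) = -1530*(-2703/2) = 2067795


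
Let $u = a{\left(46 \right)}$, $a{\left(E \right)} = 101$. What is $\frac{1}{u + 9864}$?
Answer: $\frac{1}{9965} \approx 0.00010035$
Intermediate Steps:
$u = 101$
$\frac{1}{u + 9864} = \frac{1}{101 + 9864} = \frac{1}{9965}$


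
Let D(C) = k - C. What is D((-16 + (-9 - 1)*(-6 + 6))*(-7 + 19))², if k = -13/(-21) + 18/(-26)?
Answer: 2745340816/74529 ≈ 36836.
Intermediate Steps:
k = -20/273 (k = -13*(-1/21) + 18*(-1/26) = 13/21 - 9/13 = -20/273 ≈ -0.073260)
D(C) = -20/273 - C
D((-16 + (-9 - 1)*(-6 + 6))*(-7 + 19))² = (-20/273 - (-16 + (-9 - 1)*(-6 + 6))*(-7 + 19))² = (-20/273 - (-16 - 10*0)*12)² = (-20/273 - (-16 + 0)*12)² = (-20/273 - (-16)*12)² = (-20/273 - 1*(-192))² = (-20/273 + 192)² = (52396/273)² = 2745340816/74529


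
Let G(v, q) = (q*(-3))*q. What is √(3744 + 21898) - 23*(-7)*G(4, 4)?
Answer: -7728 + √25642 ≈ -7567.9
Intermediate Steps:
G(v, q) = -3*q² (G(v, q) = (-3*q)*q = -3*q²)
√(3744 + 21898) - 23*(-7)*G(4, 4) = √(3744 + 21898) - 23*(-7)*(-3*4²) = √25642 - (-161)*(-3*16) = √25642 - (-161)*(-48) = √25642 - 1*7728 = √25642 - 7728 = -7728 + √25642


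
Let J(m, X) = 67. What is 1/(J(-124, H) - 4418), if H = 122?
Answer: -1/4351 ≈ -0.00022983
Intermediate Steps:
1/(J(-124, H) - 4418) = 1/(67 - 4418) = 1/(-4351) = -1/4351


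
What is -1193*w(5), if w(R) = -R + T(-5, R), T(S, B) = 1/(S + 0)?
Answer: 31018/5 ≈ 6203.6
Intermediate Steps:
T(S, B) = 1/S
w(R) = -1/5 - R (w(R) = -R + 1/(-5) = -R - 1/5 = -1/5 - R)
-1193*w(5) = -1193*(-1/5 - 1*5) = -1193*(-1/5 - 5) = -1193*(-26/5) = 31018/5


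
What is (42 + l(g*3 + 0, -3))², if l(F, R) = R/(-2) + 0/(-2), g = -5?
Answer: 7569/4 ≈ 1892.3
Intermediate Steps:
l(F, R) = -R/2 (l(F, R) = R*(-½) + 0*(-½) = -R/2 + 0 = -R/2)
(42 + l(g*3 + 0, -3))² = (42 - ½*(-3))² = (42 + 3/2)² = (87/2)² = 7569/4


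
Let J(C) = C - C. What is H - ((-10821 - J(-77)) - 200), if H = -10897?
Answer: 124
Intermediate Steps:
J(C) = 0
H - ((-10821 - J(-77)) - 200) = -10897 - ((-10821 - 1*0) - 200) = -10897 - ((-10821 + 0) - 200) = -10897 - (-10821 - 200) = -10897 - 1*(-11021) = -10897 + 11021 = 124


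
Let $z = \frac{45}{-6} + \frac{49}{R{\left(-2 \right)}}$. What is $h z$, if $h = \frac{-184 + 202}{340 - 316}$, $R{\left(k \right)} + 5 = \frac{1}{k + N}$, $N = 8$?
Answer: $- \frac{3069}{232} \approx -13.228$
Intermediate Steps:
$R{\left(k \right)} = -5 + \frac{1}{8 + k}$ ($R{\left(k \right)} = -5 + \frac{1}{k + 8} = -5 + \frac{1}{8 + k}$)
$z = - \frac{1023}{58}$ ($z = \frac{45}{-6} + \frac{49}{\frac{1}{8 - 2} \left(-39 - -10\right)} = 45 \left(- \frac{1}{6}\right) + \frac{49}{\frac{1}{6} \left(-39 + 10\right)} = - \frac{15}{2} + \frac{49}{\frac{1}{6} \left(-29\right)} = - \frac{15}{2} + \frac{49}{- \frac{29}{6}} = - \frac{15}{2} + 49 \left(- \frac{6}{29}\right) = - \frac{15}{2} - \frac{294}{29} = - \frac{1023}{58} \approx -17.638$)
$h = \frac{3}{4}$ ($h = \frac{18}{24} = 18 \cdot \frac{1}{24} = \frac{3}{4} \approx 0.75$)
$h z = \frac{3}{4} \left(- \frac{1023}{58}\right) = - \frac{3069}{232}$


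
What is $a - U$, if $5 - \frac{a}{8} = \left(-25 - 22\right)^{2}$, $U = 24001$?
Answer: $-41633$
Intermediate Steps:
$a = -17632$ ($a = 40 - 8 \left(-25 - 22\right)^{2} = 40 - 8 \left(-47\right)^{2} = 40 - 17672 = -17632$)
$a - U = -17632 - 24001 = -41633$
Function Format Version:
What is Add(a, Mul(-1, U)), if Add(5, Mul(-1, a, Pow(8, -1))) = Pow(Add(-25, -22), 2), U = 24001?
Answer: -41633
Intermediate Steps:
a = -17632 (a = Add(40, Mul(-8, Pow(Add(-25, -22), 2))) = Add(40, Mul(-8, Pow(-47, 2))) = Add(40, Mul(-8, 2209)) = Add(40, -17672) = -17632)
Add(a, Mul(-1, U)) = Add(-17632, Mul(-1, 24001)) = Add(-17632, -24001) = -41633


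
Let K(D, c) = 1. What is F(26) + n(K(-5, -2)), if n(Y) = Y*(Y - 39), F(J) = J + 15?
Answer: 3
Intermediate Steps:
F(J) = 15 + J
n(Y) = Y*(-39 + Y)
F(26) + n(K(-5, -2)) = (15 + 26) + 1*(-39 + 1) = 41 + 1*(-38) = 41 - 38 = 3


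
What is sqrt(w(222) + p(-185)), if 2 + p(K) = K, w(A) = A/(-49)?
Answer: I*sqrt(9385)/7 ≈ 13.839*I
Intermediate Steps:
w(A) = -A/49 (w(A) = A*(-1/49) = -A/49)
p(K) = -2 + K
sqrt(w(222) + p(-185)) = sqrt(-1/49*222 + (-2 - 185)) = sqrt(-222/49 - 187) = sqrt(-9385/49) = I*sqrt(9385)/7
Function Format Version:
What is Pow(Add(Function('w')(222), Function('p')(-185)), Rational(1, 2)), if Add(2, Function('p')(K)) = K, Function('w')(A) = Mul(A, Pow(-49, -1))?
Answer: Mul(Rational(1, 7), I, Pow(9385, Rational(1, 2))) ≈ Mul(13.839, I)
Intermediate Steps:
Function('w')(A) = Mul(Rational(-1, 49), A) (Function('w')(A) = Mul(A, Rational(-1, 49)) = Mul(Rational(-1, 49), A))
Function('p')(K) = Add(-2, K)
Pow(Add(Function('w')(222), Function('p')(-185)), Rational(1, 2)) = Pow(Add(Mul(Rational(-1, 49), 222), Add(-2, -185)), Rational(1, 2)) = Pow(Add(Rational(-222, 49), -187), Rational(1, 2)) = Pow(Rational(-9385, 49), Rational(1, 2)) = Mul(Rational(1, 7), I, Pow(9385, Rational(1, 2)))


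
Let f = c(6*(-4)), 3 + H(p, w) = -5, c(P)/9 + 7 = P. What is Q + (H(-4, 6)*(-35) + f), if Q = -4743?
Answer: -4742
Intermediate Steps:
c(P) = -63 + 9*P
H(p, w) = -8 (H(p, w) = -3 - 5 = -8)
f = -279 (f = -63 + 9*(6*(-4)) = -63 + 9*(-24) = -63 - 216 = -279)
Q + (H(-4, 6)*(-35) + f) = -4743 + (-8*(-35) - 279) = -4743 + (280 - 279) = -4743 + 1 = -4742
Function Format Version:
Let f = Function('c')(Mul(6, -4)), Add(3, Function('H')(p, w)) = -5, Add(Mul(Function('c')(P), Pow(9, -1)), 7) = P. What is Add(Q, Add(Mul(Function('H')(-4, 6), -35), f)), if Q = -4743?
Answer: -4742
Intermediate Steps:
Function('c')(P) = Add(-63, Mul(9, P))
Function('H')(p, w) = -8 (Function('H')(p, w) = Add(-3, -5) = -8)
f = -279 (f = Add(-63, Mul(9, Mul(6, -4))) = Add(-63, Mul(9, -24)) = Add(-63, -216) = -279)
Add(Q, Add(Mul(Function('H')(-4, 6), -35), f)) = Add(-4743, Add(Mul(-8, -35), -279)) = Add(-4743, Add(280, -279)) = Add(-4743, 1) = -4742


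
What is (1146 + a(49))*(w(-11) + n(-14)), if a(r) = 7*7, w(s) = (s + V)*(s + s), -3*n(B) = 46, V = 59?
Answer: -3840730/3 ≈ -1.2802e+6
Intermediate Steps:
n(B) = -46/3 (n(B) = -⅓*46 = -46/3)
w(s) = 2*s*(59 + s) (w(s) = (s + 59)*(s + s) = (59 + s)*(2*s) = 2*s*(59 + s))
a(r) = 49
(1146 + a(49))*(w(-11) + n(-14)) = (1146 + 49)*(2*(-11)*(59 - 11) - 46/3) = 1195*(2*(-11)*48 - 46/3) = 1195*(-1056 - 46/3) = 1195*(-3214/3) = -3840730/3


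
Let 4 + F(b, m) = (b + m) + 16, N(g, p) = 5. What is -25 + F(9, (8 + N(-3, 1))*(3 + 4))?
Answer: 87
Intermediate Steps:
F(b, m) = 12 + b + m (F(b, m) = -4 + ((b + m) + 16) = -4 + (16 + b + m) = 12 + b + m)
-25 + F(9, (8 + N(-3, 1))*(3 + 4)) = -25 + (12 + 9 + (8 + 5)*(3 + 4)) = -25 + (12 + 9 + 13*7) = -25 + (12 + 9 + 91) = -25 + 112 = 87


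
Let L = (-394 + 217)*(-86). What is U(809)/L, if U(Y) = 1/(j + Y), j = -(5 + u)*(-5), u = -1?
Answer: 1/12619038 ≈ 7.9245e-8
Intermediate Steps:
L = 15222 (L = -177*(-86) = 15222)
j = 20 (j = -(5 - 1)*(-5) = -4*(-5) = -1*(-20) = 20)
U(Y) = 1/(20 + Y)
U(809)/L = 1/((20 + 809)*15222) = (1/15222)/829 = (1/829)*(1/15222) = 1/12619038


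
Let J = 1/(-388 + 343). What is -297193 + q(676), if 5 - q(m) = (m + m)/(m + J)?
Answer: -9040222612/30419 ≈ -2.9719e+5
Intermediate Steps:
J = -1/45 (J = 1/(-45) = -1/45 ≈ -0.022222)
q(m) = 5 - 2*m/(-1/45 + m) (q(m) = 5 - (m + m)/(m - 1/45) = 5 - 2*m/(-1/45 + m))
-297193 + q(676) = -297193 + 5*(-1 + 27*676)/(-1 + 45*676) = -297193 + 5*(-1 + 18252)/(-1 + 30420) = -297193 + 5*18251/30419 = -297193 + 5*(1/30419)*18251 = -297193 + 91255/30419 = -9040222612/30419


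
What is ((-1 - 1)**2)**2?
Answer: 16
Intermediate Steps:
((-1 - 1)**2)**2 = ((-2)**2)**2 = 4**2 = 16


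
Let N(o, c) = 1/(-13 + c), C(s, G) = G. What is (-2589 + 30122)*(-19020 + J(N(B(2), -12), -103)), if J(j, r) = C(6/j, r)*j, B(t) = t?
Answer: -13089105601/25 ≈ -5.2356e+8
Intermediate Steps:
J(j, r) = j*r (J(j, r) = r*j = j*r)
(-2589 + 30122)*(-19020 + J(N(B(2), -12), -103)) = (-2589 + 30122)*(-19020 - 103/(-13 - 12)) = 27533*(-19020 - 103/(-25)) = 27533*(-19020 - 1/25*(-103)) = 27533*(-19020 + 103/25) = 27533*(-475397/25) = -13089105601/25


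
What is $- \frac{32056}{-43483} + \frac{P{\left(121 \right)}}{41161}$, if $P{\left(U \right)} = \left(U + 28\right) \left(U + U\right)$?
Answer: $\frac{2887367030}{1789803763} \approx 1.6132$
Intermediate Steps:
$P{\left(U \right)} = 2 U \left(28 + U\right)$ ($P{\left(U \right)} = \left(28 + U\right) 2 U = 2 U \left(28 + U\right)$)
$- \frac{32056}{-43483} + \frac{P{\left(121 \right)}}{41161} = - \frac{32056}{-43483} + \frac{2 \cdot 121 \left(28 + 121\right)}{41161} = \left(-32056\right) \left(- \frac{1}{43483}\right) + 2 \cdot 121 \cdot 149 \cdot \frac{1}{41161} = \frac{32056}{43483} + 36058 \cdot \frac{1}{41161} = \frac{32056}{43483} + \frac{36058}{41161} = \frac{2887367030}{1789803763}$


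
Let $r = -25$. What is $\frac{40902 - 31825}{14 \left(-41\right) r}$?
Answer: $\frac{9077}{14350} \approx 0.63254$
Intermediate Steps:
$\frac{40902 - 31825}{14 \left(-41\right) r} = \frac{40902 - 31825}{14 \left(-41\right) \left(-25\right)} = \frac{9077}{\left(-574\right) \left(-25\right)} = \frac{9077}{14350}$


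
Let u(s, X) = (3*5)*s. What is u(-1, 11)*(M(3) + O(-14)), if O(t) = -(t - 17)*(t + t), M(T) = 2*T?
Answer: 12930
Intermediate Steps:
u(s, X) = 15*s
O(t) = -2*t*(-17 + t) (O(t) = -(-17 + t)*2*t = -2*t*(-17 + t))
u(-1, 11)*(M(3) + O(-14)) = (15*(-1))*(2*3 + 2*(-14)*(17 - 1*(-14))) = -15*(6 + 2*(-14)*(17 + 14)) = -15*(6 + 2*(-14)*31) = -15*(6 - 868) = -15*(-862) = 12930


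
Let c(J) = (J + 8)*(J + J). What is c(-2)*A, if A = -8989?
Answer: 215736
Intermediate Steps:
c(J) = 2*J*(8 + J) (c(J) = (8 + J)*(2*J) = 2*J*(8 + J))
c(-2)*A = (2*(-2)*(8 - 2))*(-8989) = (2*(-2)*6)*(-8989) = -24*(-8989) = 215736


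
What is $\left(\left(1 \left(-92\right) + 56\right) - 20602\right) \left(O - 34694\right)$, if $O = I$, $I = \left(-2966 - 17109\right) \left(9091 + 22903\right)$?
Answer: $13256081367672$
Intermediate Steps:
$I = -642279550$ ($I = \left(-20075\right) 31994 = -642279550$)
$O = -642279550$
$\left(\left(1 \left(-92\right) + 56\right) - 20602\right) \left(O - 34694\right) = \left(\left(1 \left(-92\right) + 56\right) - 20602\right) \left(-642279550 - 34694\right) = \left(\left(-92 + 56\right) - 20602\right) \left(-642314244\right) = \left(-36 - 20602\right) \left(-642314244\right) = \left(-20638\right) \left(-642314244\right) = 13256081367672$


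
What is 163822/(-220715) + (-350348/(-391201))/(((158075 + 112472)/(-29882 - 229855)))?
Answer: -37423333206301774/23360090882057105 ≈ -1.6020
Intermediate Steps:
163822/(-220715) + (-350348/(-391201))/(((158075 + 112472)/(-29882 - 229855))) = 163822*(-1/220715) + (-350348*(-1/391201))/((270547/(-259737))) = -163822/220715 + 350348/(391201*((270547*(-1/259737)))) = -163822/220715 + 350348/(391201*(-270547/259737)) = -163822/220715 + (350348/391201)*(-259737/270547) = -163822/220715 - 90998338476/105838256947 = -37423333206301774/23360090882057105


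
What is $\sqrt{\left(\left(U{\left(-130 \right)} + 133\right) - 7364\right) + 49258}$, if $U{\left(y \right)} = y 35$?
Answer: $\sqrt{37477} \approx 193.59$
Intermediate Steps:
$U{\left(y \right)} = 35 y$
$\sqrt{\left(\left(U{\left(-130 \right)} + 133\right) - 7364\right) + 49258} = \sqrt{\left(\left(35 \left(-130\right) + 133\right) - 7364\right) + 49258} = \sqrt{\left(\left(-4550 + 133\right) - 7364\right) + 49258} = \sqrt{\left(-4417 - 7364\right) + 49258} = \sqrt{-11781 + 49258} = \sqrt{37477}$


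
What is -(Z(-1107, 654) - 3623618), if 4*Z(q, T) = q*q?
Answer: 13269023/4 ≈ 3.3173e+6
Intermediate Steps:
Z(q, T) = q²/4 (Z(q, T) = (q*q)/4 = q²/4)
-(Z(-1107, 654) - 3623618) = -((¼)*(-1107)² - 3623618) = -((¼)*1225449 - 3623618) = -(1225449/4 - 3623618) = -1*(-13269023/4) = 13269023/4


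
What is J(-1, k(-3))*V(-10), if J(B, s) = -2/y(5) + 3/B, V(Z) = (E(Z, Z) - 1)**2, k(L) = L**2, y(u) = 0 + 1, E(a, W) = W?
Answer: -605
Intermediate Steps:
y(u) = 1
V(Z) = (-1 + Z)**2 (V(Z) = (Z - 1)**2 = (-1 + Z)**2)
J(B, s) = -2 + 3/B (J(B, s) = -2/1 + 3/B = -2*1 + 3/B = -2 + 3/B)
J(-1, k(-3))*V(-10) = (-2 + 3/(-1))*(-1 - 10)**2 = (-2 + 3*(-1))*(-11)**2 = (-2 - 3)*121 = -5*121 = -605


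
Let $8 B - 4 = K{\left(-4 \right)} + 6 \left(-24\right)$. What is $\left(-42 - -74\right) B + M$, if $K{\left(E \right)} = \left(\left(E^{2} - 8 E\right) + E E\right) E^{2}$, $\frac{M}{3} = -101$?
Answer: $3233$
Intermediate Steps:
$M = -303$ ($M = 3 \left(-101\right) = -303$)
$K{\left(E \right)} = E^{2} \left(- 8 E + 2 E^{2}\right)$ ($K{\left(E \right)} = \left(\left(E^{2} - 8 E\right) + E^{2}\right) E^{2} = \left(- 8 E + 2 E^{2}\right) E^{2} = E^{2} \left(- 8 E + 2 E^{2}\right)$)
$B = \frac{221}{2}$ ($B = \frac{1}{2} + \frac{2 \left(-4\right)^{3} \left(-4 - 4\right) + 6 \left(-24\right)}{8} = \frac{1}{2} + \frac{2 \left(-64\right) \left(-8\right) - 144}{8} = \frac{1}{2} + \frac{1024 - 144}{8} = \frac{1}{2} + \frac{1}{8} \cdot 880 = \frac{1}{2} + 110 = \frac{221}{2} \approx 110.5$)
$\left(-42 - -74\right) B + M = \left(-42 - -74\right) \frac{221}{2} - 303 = \left(-42 + 74\right) \frac{221}{2} - 303 = 32 \cdot \frac{221}{2} - 303 = 3536 - 303 = 3233$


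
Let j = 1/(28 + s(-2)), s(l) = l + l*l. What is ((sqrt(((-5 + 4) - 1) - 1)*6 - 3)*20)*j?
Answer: -2 + 4*I*sqrt(3) ≈ -2.0 + 6.9282*I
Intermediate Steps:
s(l) = l + l**2
j = 1/30 (j = 1/(28 - 2*(1 - 2)) = 1/(28 - 2*(-1)) = 1/(28 + 2) = 1/30 ≈ 0.033333)
((sqrt(((-5 + 4) - 1) - 1)*6 - 3)*20)*j = ((sqrt(((-5 + 4) - 1) - 1)*6 - 3)*20)*(1/30) = ((sqrt((-1 - 1) - 1)*6 - 3)*20)*(1/30) = ((sqrt(-2 - 1)*6 - 3)*20)*(1/30) = ((sqrt(-3)*6 - 3)*20)*(1/30) = (((I*sqrt(3))*6 - 3)*20)*(1/30) = ((6*I*sqrt(3) - 3)*20)*(1/30) = ((-3 + 6*I*sqrt(3))*20)*(1/30) = (-60 + 120*I*sqrt(3))*(1/30) = -2 + 4*I*sqrt(3)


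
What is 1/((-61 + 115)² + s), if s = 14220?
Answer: 1/17136 ≈ 5.8357e-5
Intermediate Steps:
1/((-61 + 115)² + s) = 1/((-61 + 115)² + 14220) = 1/(54² + 14220) = 1/(2916 + 14220) = 1/17136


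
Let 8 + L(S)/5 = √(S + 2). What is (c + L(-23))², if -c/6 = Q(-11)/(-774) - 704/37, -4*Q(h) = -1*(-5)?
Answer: 1812895443361/364504464 + 7078595*I*√21/9546 ≈ 4973.6 + 3398.1*I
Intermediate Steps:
Q(h) = -5/4 (Q(h) = -(-1)*(-5)/4 = -¼*5 = -5/4)
L(S) = -40 + 5*√(2 + S) (L(S) = -40 + 5*√(S + 2) = -40 + 5*√(2 + S))
c = 2179399/19092 (c = -6*(-5/4/(-774) - 704/37) = -6*(-5/4*(-1/774) - 704*1/37) = -6*(5/3096 - 704/37) = -6*(-2179399/114552) = 2179399/19092 ≈ 114.15)
(c + L(-23))² = (2179399/19092 + (-40 + 5*√(2 - 23)))² = (2179399/19092 + (-40 + 5*√(-21)))² = (2179399/19092 + (-40 + 5*(I*√21)))² = (2179399/19092 + (-40 + 5*I*√21))² = (1415719/19092 + 5*I*√21)²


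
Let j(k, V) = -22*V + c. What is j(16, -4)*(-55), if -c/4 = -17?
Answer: -8580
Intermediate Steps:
c = 68 (c = -4*(-17) = 68)
j(k, V) = 68 - 22*V (j(k, V) = -22*V + 68 = 68 - 22*V)
j(16, -4)*(-55) = (68 - 22*(-4))*(-55) = (68 + 88)*(-55) = 156*(-55) = -8580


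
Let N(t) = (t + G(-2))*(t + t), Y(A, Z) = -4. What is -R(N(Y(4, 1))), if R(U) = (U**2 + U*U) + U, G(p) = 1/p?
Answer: -2628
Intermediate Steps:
N(t) = 2*t*(-1/2 + t) (N(t) = (t + 1/(-2))*(t + t) = (t - 1/2)*(2*t) = (-1/2 + t)*(2*t) = 2*t*(-1/2 + t))
R(U) = U + 2*U**2 (R(U) = (U**2 + U**2) + U = 2*U**2 + U = U + 2*U**2)
-R(N(Y(4, 1))) = -(-4*(-1 + 2*(-4)))*(1 + 2*(-4*(-1 + 2*(-4)))) = -(-4*(-1 - 8))*(1 + 2*(-4*(-1 - 8))) = -(-4*(-9))*(1 + 2*(-4*(-9))) = -36*(1 + 2*36) = -36*(1 + 72) = -36*73 = -1*2628 = -2628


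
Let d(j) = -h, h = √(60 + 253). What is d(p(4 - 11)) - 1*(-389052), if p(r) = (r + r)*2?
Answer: 389052 - √313 ≈ 3.8903e+5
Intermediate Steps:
p(r) = 4*r (p(r) = (2*r)*2 = 4*r)
h = √313 ≈ 17.692
d(j) = -√313
d(p(4 - 11)) - 1*(-389052) = -√313 - 1*(-389052) = -√313 + 389052 = 389052 - √313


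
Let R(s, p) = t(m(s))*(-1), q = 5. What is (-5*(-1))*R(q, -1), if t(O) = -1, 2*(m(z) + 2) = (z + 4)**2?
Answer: 5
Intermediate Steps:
m(z) = -2 + (4 + z)**2/2 (m(z) = -2 + (z + 4)**2/2 = -2 + (4 + z)**2/2)
R(s, p) = 1 (R(s, p) = -1*(-1) = 1)
(-5*(-1))*R(q, -1) = -5*(-1)*1 = 5*1 = 5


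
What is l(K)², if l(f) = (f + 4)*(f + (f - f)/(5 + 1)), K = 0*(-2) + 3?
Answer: 441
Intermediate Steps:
K = 3 (K = 0 + 3 = 3)
l(f) = f*(4 + f) (l(f) = (4 + f)*(f + 0/6) = (4 + f)*(f + 0*(⅙)) = (4 + f)*(f + 0) = (4 + f)*f = f*(4 + f))
l(K)² = (3*(4 + 3))² = (3*7)² = 21² = 441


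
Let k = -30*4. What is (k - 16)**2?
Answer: 18496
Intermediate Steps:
k = -120
(k - 16)**2 = (-120 - 16)**2 = (-136)**2 = 18496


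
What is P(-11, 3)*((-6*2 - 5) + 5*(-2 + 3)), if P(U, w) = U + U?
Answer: 264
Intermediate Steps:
P(U, w) = 2*U
P(-11, 3)*((-6*2 - 5) + 5*(-2 + 3)) = (2*(-11))*((-6*2 - 5) + 5*(-2 + 3)) = -22*((-12 - 5) + 5*1) = -22*(-17 + 5) = -22*(-12) = 264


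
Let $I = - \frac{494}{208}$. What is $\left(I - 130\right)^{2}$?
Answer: $\frac{1121481}{64} \approx 17523.0$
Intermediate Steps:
$I = - \frac{19}{8}$ ($I = \left(-494\right) \frac{1}{208} = - \frac{19}{8} \approx -2.375$)
$\left(I - 130\right)^{2} = \left(- \frac{19}{8} - 130\right)^{2} = \left(- \frac{1059}{8}\right)^{2} = \frac{1121481}{64}$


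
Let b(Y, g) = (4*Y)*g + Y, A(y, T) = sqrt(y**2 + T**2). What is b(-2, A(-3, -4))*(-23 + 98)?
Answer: -3150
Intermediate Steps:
A(y, T) = sqrt(T**2 + y**2)
b(Y, g) = Y + 4*Y*g (b(Y, g) = 4*Y*g + Y = Y + 4*Y*g)
b(-2, A(-3, -4))*(-23 + 98) = (-2*(1 + 4*sqrt((-4)**2 + (-3)**2)))*(-23 + 98) = -2*(1 + 4*sqrt(16 + 9))*75 = -2*(1 + 4*sqrt(25))*75 = -2*(1 + 4*5)*75 = -2*(1 + 20)*75 = -2*21*75 = -42*75 = -3150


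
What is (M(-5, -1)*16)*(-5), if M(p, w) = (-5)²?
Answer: -2000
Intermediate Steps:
M(p, w) = 25
(M(-5, -1)*16)*(-5) = (25*16)*(-5) = 400*(-5) = -2000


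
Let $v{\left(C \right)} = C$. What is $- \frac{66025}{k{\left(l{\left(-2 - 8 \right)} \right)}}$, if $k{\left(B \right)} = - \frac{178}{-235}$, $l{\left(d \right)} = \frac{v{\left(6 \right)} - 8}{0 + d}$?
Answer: $- \frac{15515875}{178} \approx -87168.0$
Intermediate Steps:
$l{\left(d \right)} = - \frac{2}{d}$ ($l{\left(d \right)} = \frac{6 - 8}{0 + d} = - \frac{2}{d}$)
$k{\left(B \right)} = \frac{178}{235}$ ($k{\left(B \right)} = \left(-178\right) \left(- \frac{1}{235}\right) = \frac{178}{235}$)
$- \frac{66025}{k{\left(l{\left(-2 - 8 \right)} \right)}} = - \frac{66025}{\frac{178}{235}} = \left(-66025\right) \frac{235}{178} = - \frac{15515875}{178}$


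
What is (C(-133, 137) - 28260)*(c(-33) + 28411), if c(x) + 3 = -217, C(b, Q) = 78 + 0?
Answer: -794478762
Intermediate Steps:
C(b, Q) = 78
c(x) = -220 (c(x) = -3 - 217 = -220)
(C(-133, 137) - 28260)*(c(-33) + 28411) = (78 - 28260)*(-220 + 28411) = -28182*28191 = -794478762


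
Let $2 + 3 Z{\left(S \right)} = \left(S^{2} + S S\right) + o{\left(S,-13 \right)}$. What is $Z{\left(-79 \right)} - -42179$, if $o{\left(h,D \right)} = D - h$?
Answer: $46361$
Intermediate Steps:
$Z{\left(S \right)} = -5 - \frac{S}{3} + \frac{2 S^{2}}{3}$ ($Z{\left(S \right)} = - \frac{2}{3} + \frac{\left(S^{2} + S S\right) - \left(13 + S\right)}{3} = - \frac{2}{3} + \frac{\left(S^{2} + S^{2}\right) - \left(13 + S\right)}{3} = - \frac{2}{3} + \frac{2 S^{2} - \left(13 + S\right)}{3} = - \frac{2}{3} + \frac{-13 - S + 2 S^{2}}{3} = - \frac{2}{3} - \left(\frac{13}{3} - \frac{2 S^{2}}{3} + \frac{S}{3}\right) = -5 - \frac{S}{3} + \frac{2 S^{2}}{3}$)
$Z{\left(-79 \right)} - -42179 = \left(-5 - - \frac{79}{3} + \frac{2 \left(-79\right)^{2}}{3}\right) - -42179 = \left(-5 + \frac{79}{3} + \frac{2}{3} \cdot 6241\right) + 42179 = \left(-5 + \frac{79}{3} + \frac{12482}{3}\right) + 42179 = 4182 + 42179 = 46361$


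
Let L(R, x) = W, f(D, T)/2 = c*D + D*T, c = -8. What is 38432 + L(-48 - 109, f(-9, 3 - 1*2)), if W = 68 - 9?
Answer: 38491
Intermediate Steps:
f(D, T) = -16*D + 2*D*T (f(D, T) = 2*(-8*D + D*T) = -16*D + 2*D*T)
W = 59
L(R, x) = 59
38432 + L(-48 - 109, f(-9, 3 - 1*2)) = 38432 + 59 = 38491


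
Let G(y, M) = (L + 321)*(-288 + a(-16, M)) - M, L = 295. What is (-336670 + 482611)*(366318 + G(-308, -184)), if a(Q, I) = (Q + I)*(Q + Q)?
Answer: 602954365854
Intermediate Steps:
a(Q, I) = 2*Q*(I + Q) (a(Q, I) = (I + Q)*(2*Q) = 2*Q*(I + Q))
G(y, M) = 137984 - 19713*M (G(y, M) = (295 + 321)*(-288 + 2*(-16)*(M - 16)) - M = 616*(-288 + 2*(-16)*(-16 + M)) - M = 616*(-288 + (512 - 32*M)) - M = 616*(224 - 32*M) - M = (137984 - 19712*M) - M = 137984 - 19713*M)
(-336670 + 482611)*(366318 + G(-308, -184)) = (-336670 + 482611)*(366318 + (137984 - 19713*(-184))) = 145941*(366318 + (137984 + 3627192)) = 145941*(366318 + 3765176) = 145941*4131494 = 602954365854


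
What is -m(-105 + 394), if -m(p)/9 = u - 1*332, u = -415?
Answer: -6723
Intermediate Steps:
m(p) = 6723 (m(p) = -9*(-415 - 1*332) = -9*(-415 - 332) = -9*(-747) = 6723)
-m(-105 + 394) = -1*6723 = -6723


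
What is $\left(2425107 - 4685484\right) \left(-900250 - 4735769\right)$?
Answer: $12739527719163$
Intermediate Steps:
$\left(2425107 - 4685484\right) \left(-900250 - 4735769\right) = \left(-2260377\right) \left(-5636019\right) = 12739527719163$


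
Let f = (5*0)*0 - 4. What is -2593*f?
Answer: 10372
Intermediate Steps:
f = -4 (f = 0*0 - 4 = 0 - 4 = -4)
-2593*f = -2593*(-4) = 10372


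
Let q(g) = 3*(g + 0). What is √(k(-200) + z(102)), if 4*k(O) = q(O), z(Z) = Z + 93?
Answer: 3*√5 ≈ 6.7082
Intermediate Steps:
z(Z) = 93 + Z
q(g) = 3*g
k(O) = 3*O/4 (k(O) = (3*O)/4 = 3*O/4)
√(k(-200) + z(102)) = √((¾)*(-200) + (93 + 102)) = √(-150 + 195) = √45 = 3*√5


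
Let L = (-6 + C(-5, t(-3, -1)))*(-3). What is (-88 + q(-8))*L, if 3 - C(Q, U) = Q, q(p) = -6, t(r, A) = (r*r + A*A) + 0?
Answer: 564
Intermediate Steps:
t(r, A) = A² + r² (t(r, A) = (r² + A²) + 0 = (A² + r²) + 0 = A² + r²)
C(Q, U) = 3 - Q
L = -6 (L = (-6 + (3 - 1*(-5)))*(-3) = (-6 + (3 + 5))*(-3) = (-6 + 8)*(-3) = 2*(-3) = -6)
(-88 + q(-8))*L = (-88 - 6)*(-6) = -94*(-6) = 564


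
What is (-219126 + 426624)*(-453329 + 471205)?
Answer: 3709234248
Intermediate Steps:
(-219126 + 426624)*(-453329 + 471205) = 207498*17876 = 3709234248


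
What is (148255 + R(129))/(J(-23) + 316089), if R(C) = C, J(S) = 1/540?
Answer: 80127360/170688061 ≈ 0.46944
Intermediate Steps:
J(S) = 1/540
(148255 + R(129))/(J(-23) + 316089) = (148255 + 129)/(1/540 + 316089) = 148384/(170688061/540) = 148384*(540/170688061) = 80127360/170688061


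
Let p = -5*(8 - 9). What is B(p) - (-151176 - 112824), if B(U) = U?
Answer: 264005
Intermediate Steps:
p = 5 (p = -5*(-1) = 5)
B(p) - (-151176 - 112824) = 5 - (-151176 - 112824) = 5 - 1*(-264000) = 5 + 264000 = 264005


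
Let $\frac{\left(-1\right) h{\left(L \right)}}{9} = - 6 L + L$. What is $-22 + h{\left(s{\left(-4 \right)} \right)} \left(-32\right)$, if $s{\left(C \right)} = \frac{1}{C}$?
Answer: $338$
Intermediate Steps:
$h{\left(L \right)} = 45 L$ ($h{\left(L \right)} = - 9 \left(- 6 L + L\right) = - 9 \left(- 5 L\right) = 45 L$)
$-22 + h{\left(s{\left(-4 \right)} \right)} \left(-32\right) = -22 + \frac{45}{-4} \left(-32\right) = -22 + 45 \left(- \frac{1}{4}\right) \left(-32\right) = -22 - -360 = -22 + 360 = 338$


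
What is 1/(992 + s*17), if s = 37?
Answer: 1/1621 ≈ 0.00061690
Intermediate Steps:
1/(992 + s*17) = 1/(992 + 37*17) = 1/(992 + 629) = 1/1621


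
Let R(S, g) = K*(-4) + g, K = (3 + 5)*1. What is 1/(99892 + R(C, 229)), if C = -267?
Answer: 1/100089 ≈ 9.9911e-6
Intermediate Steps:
K = 8 (K = 8*1 = 8)
R(S, g) = -32 + g (R(S, g) = 8*(-4) + g = -32 + g)
1/(99892 + R(C, 229)) = 1/(99892 + (-32 + 229)) = 1/(99892 + 197) = 1/100089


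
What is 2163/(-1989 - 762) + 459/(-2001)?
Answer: -88744/87377 ≈ -1.0156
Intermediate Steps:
2163/(-1989 - 762) + 459/(-2001) = 2163/(-2751) + 459*(-1/2001) = 2163*(-1/2751) - 153/667 = -103/131 - 153/667 = -88744/87377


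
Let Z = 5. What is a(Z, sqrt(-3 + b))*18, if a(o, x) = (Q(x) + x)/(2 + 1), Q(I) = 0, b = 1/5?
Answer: 6*I*sqrt(70)/5 ≈ 10.04*I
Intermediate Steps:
b = 1/5 ≈ 0.20000
a(o, x) = x/3 (a(o, x) = (0 + x)/(2 + 1) = x/3)
a(Z, sqrt(-3 + b))*18 = (sqrt(-3 + 1/5)/3)*18 = (sqrt(-14/5)/3)*18 = ((I*sqrt(70)/5)/3)*18 = (I*sqrt(70)/15)*18 = 6*I*sqrt(70)/5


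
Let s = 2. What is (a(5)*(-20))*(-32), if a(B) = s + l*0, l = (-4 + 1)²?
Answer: 1280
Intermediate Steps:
l = 9 (l = (-3)² = 9)
a(B) = 2 (a(B) = 2 + 9*0 = 2 + 0 = 2)
(a(5)*(-20))*(-32) = (2*(-20))*(-32) = -40*(-32) = 1280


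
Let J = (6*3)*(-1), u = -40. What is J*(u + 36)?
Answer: 72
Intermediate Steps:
J = -18 (J = 18*(-1) = -18)
J*(u + 36) = -18*(-40 + 36) = -18*(-4) = 72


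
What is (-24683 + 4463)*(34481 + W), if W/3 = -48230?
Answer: 2228425980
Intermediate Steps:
W = -144690 (W = 3*(-48230) = -144690)
(-24683 + 4463)*(34481 + W) = (-24683 + 4463)*(34481 - 144690) = -20220*(-110209) = 2228425980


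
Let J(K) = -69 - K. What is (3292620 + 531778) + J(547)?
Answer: 3823782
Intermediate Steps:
(3292620 + 531778) + J(547) = (3292620 + 531778) + (-69 - 1*547) = 3824398 + (-69 - 547) = 3824398 - 616 = 3823782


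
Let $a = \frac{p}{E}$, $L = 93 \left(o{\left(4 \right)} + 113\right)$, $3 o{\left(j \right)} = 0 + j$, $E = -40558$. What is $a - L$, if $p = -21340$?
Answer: $- \frac{215615937}{20279} \approx -10632.0$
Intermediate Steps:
$o{\left(j \right)} = \frac{j}{3}$ ($o{\left(j \right)} = \frac{0 + j}{3} = \frac{j}{3}$)
$L = 10633$ ($L = 93 \left(\frac{1}{3} \cdot 4 + 113\right) = 93 \left(\frac{4}{3} + 113\right) = 93 \cdot \frac{343}{3} = 10633$)
$a = \frac{10670}{20279}$ ($a = - \frac{21340}{-40558} = \left(-21340\right) \left(- \frac{1}{40558}\right) = \frac{10670}{20279} \approx 0.52616$)
$a - L = \frac{10670}{20279} - 10633 = - \frac{215615937}{20279}$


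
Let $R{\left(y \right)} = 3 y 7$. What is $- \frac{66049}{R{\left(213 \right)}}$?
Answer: $- \frac{66049}{4473} \approx -14.766$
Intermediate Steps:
$R{\left(y \right)} = 21 y$
$- \frac{66049}{R{\left(213 \right)}} = - \frac{66049}{21 \cdot 213} = - \frac{66049}{4473}$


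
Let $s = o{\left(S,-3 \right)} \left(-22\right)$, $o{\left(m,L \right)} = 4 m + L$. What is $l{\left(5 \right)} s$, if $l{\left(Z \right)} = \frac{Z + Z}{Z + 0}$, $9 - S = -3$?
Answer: $-1980$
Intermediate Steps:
$S = 12$ ($S = 9 - -3 = 9 + 3 = 12$)
$o{\left(m,L \right)} = L + 4 m$
$l{\left(Z \right)} = 2$ ($l{\left(Z \right)} = \frac{2 Z}{Z} = 2$)
$s = -990$ ($s = \left(-3 + 4 \cdot 12\right) \left(-22\right) = \left(-3 + 48\right) \left(-22\right) = 45 \left(-22\right) = -990$)
$l{\left(5 \right)} s = 2 \left(-990\right) = -1980$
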